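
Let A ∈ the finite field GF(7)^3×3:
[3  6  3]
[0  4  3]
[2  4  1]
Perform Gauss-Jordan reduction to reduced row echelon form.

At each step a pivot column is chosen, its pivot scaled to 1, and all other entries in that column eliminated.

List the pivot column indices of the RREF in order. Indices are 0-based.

[1] R0 /= 3  ⇒  (1, 2, 1)
     R2 -= 2·R0  ⇒  (0, 0, 6)
[2] R1 /= 4  ⇒  (0, 1, 6)
     R0 -= 2·R1  ⇒  (1, 0, 3)
[3] R2 /= 6  ⇒  (0, 0, 1)
     R0 -= 3·R2  ⇒  (1, 0, 0)
     R1 -= 6·R2  ⇒  (0, 1, 0)

pivot columns: 0, 1, 2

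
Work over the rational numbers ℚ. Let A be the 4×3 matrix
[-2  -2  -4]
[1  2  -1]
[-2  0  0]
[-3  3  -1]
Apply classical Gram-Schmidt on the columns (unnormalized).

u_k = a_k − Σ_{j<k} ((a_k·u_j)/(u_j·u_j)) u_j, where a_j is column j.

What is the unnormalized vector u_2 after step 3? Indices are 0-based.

Step 1: u_0 = a_0 = (-2, 1, -2, -3).
Step 2: u_1 = a_1 − (-1/6)·u_0 = (-7/3, 13/6, -1/3, 5/2).
Step 3: u_2 = a_2 − (5/9)·u_0 − (28/99)·u_1 = (-662/297, -644/297, 358/297, -4/99).

u_2 = (-662/297, -644/297, 358/297, -4/99)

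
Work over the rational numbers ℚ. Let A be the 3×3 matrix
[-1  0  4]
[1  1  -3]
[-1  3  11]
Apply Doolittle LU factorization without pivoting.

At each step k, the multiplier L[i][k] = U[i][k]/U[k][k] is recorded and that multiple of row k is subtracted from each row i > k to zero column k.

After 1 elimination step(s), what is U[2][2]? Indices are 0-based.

U[2][2] = 7

Step 1: pivot at (0,0) is -1.
  row1 ← row1 − (-1)·row0  ⇒  L[1][0]=-1, U row1=(0, 1, 1)
  row2 ← row2 − (1)·row0  ⇒  L[2][0]=1, U row2=(0, 3, 7)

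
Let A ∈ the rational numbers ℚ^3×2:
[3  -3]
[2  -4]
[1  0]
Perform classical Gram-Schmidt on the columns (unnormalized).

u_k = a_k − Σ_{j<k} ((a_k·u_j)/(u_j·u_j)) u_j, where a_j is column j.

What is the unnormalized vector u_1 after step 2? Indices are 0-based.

u_1 = (9/14, -11/7, 17/14)

Step 1: u_0 = a_0 = (3, 2, 1).
Step 2: u_1 = a_1 − (-17/14)·u_0 = (9/14, -11/7, 17/14).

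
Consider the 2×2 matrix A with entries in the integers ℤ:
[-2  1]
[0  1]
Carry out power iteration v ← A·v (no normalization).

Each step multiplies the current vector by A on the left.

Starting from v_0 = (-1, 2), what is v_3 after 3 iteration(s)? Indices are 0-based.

v_0 = (-1, 2).
v_1 = A·v_0 = (4, 2).
v_2 = A·v_1 = (-6, 2).
v_3 = A·v_2 = (14, 2).

v_3 = (14, 2)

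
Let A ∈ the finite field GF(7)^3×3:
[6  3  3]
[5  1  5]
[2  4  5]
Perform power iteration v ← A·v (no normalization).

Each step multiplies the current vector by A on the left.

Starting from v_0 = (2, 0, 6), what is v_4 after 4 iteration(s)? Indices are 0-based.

v_0 = (2, 0, 6).
v_1 = A·v_0 = (2, 5, 6).
v_2 = A·v_1 = (3, 3, 5).
v_3 = A·v_2 = (0, 1, 1).
v_4 = A·v_3 = (6, 6, 2).

v_4 = (6, 6, 2)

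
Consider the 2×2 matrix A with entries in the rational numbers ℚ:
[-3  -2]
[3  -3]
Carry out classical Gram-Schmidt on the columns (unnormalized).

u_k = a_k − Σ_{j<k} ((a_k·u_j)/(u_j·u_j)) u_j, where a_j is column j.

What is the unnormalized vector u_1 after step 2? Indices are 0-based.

Step 1: u_0 = a_0 = (-3, 3).
Step 2: u_1 = a_1 − (-1/6)·u_0 = (-5/2, -5/2).

u_1 = (-5/2, -5/2)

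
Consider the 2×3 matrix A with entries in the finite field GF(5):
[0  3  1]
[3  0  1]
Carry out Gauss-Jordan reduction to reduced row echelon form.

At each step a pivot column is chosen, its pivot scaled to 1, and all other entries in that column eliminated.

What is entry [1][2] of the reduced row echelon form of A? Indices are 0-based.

[1] R0 <-> R1
[1] R0 /= 3  ⇒  (1, 0, 2)
[2] R1 /= 3  ⇒  (0, 1, 2)

M[1][2] = 2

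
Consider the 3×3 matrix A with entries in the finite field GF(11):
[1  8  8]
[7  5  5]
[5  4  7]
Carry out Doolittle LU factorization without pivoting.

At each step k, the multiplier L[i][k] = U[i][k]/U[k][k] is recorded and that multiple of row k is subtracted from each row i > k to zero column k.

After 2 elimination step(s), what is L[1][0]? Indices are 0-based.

[col 0] pivot 1
  R1 -= 7*R0 → (0, 4, 4)  (L[1][0] := 7)
  R2 -= 5*R0 → (0, 8, 0)  (L[2][0] := 5)
[col 1] pivot 4
  R2 -= 2*R1 → (0, 0, 3)  (L[2][1] := 2)

L[1][0] = 7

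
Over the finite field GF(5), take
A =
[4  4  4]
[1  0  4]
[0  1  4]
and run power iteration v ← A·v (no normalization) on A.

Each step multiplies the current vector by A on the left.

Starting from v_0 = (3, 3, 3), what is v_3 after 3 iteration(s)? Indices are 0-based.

v_0 = (3, 3, 3).
v_1 = A·v_0 = (1, 0, 0).
v_2 = A·v_1 = (4, 1, 0).
v_3 = A·v_2 = (0, 4, 1).

v_3 = (0, 4, 1)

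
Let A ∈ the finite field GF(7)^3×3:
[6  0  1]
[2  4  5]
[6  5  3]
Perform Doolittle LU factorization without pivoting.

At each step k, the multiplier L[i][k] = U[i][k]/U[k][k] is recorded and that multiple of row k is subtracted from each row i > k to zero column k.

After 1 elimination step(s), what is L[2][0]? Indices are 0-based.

k=0: U[0][0]=6
  eliminate (1,0): mult=5, new row 1: (0, 4, 0); set L[1][0]=5
  eliminate (2,0): mult=1, new row 2: (0, 5, 2); set L[2][0]=1

L[2][0] = 1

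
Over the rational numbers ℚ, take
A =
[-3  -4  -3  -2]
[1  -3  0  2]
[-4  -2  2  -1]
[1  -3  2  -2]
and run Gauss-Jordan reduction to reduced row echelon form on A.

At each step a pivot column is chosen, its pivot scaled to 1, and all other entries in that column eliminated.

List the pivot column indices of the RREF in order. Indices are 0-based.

pivot columns: 0, 1, 2, 3

pivot(0,0)=-3: scale R0 → (1, 4/3, 1, 2/3)
  clear (1,0): R1 −= (1)R0 → (0, -13/3, -1, 4/3)
  clear (2,0): R2 −= (-4)R0 → (0, 10/3, 6, 5/3)
  clear (3,0): R3 −= (1)R0 → (0, -13/3, 1, -8/3)
pivot(1,1)=-13/3: scale R1 → (0, 1, 3/13, -4/13)
  clear (0,1): R0 −= (4/3)R1 → (1, 0, 9/13, 14/13)
  clear (2,1): R2 −= (10/3)R1 → (0, 0, 68/13, 35/13)
  clear (3,1): R3 −= (-13/3)R1 → (0, 0, 2, -4)
pivot(2,2)=68/13: scale R2 → (0, 0, 1, 35/68)
  clear (0,2): R0 −= (9/13)R2 → (1, 0, 0, 49/68)
  clear (1,2): R1 −= (3/13)R2 → (0, 1, 0, -29/68)
  clear (3,2): R3 −= (2)R2 → (0, 0, 0, -171/34)
pivot(3,3)=-171/34: scale R3 → (0, 0, 0, 1)
  clear (0,3): R0 −= (49/68)R3 → (1, 0, 0, 0)
  clear (1,3): R1 −= (-29/68)R3 → (0, 1, 0, 0)
  clear (2,3): R2 −= (35/68)R3 → (0, 0, 1, 0)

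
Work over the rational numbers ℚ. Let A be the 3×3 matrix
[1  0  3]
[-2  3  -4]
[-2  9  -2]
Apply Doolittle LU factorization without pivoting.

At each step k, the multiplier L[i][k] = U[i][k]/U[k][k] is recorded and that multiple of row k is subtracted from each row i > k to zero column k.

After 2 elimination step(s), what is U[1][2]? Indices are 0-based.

U[1][2] = 2

[col 0] pivot 1
  R1 -= -2*R0 → (0, 3, 2)  (L[1][0] := -2)
  R2 -= -2*R0 → (0, 9, 4)  (L[2][0] := -2)
[col 1] pivot 3
  R2 -= 3*R1 → (0, 0, -2)  (L[2][1] := 3)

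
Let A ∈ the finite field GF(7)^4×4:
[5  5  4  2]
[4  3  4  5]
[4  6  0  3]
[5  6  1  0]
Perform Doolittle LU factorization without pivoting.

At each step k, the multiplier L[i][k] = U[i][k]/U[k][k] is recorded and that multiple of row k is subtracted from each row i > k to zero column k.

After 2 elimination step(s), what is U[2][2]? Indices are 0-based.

k=0: U[0][0]=5
  eliminate (1,0): mult=5, new row 1: (0, 6, 5, 2); set L[1][0]=5
  eliminate (2,0): mult=5, new row 2: (0, 2, 1, 0); set L[2][0]=5
  eliminate (3,0): mult=1, new row 3: (0, 1, 4, 5); set L[3][0]=1
k=1: U[1][1]=6
  eliminate (2,1): mult=5, new row 2: (0, 0, 4, 4); set L[2][1]=5
  eliminate (3,1): mult=6, new row 3: (0, 0, 2, 0); set L[3][1]=6

U[2][2] = 4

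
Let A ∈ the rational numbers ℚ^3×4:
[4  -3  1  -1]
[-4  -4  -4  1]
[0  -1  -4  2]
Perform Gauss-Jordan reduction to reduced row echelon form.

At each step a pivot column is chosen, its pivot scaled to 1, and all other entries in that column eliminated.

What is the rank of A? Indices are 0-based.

rank = 3

pivot(0,0)=4: scale R0 → (1, -3/4, 1/4, -1/4)
  clear (1,0): R1 −= (-4)R0 → (0, -7, -3, 0)
pivot(1,1)=-7: scale R1 → (0, 1, 3/7, 0)
  clear (0,1): R0 −= (-3/4)R1 → (1, 0, 4/7, -1/4)
  clear (2,1): R2 −= (-1)R1 → (0, 0, -25/7, 2)
pivot(2,2)=-25/7: scale R2 → (0, 0, 1, -14/25)
  clear (0,2): R0 −= (4/7)R2 → (1, 0, 0, 7/100)
  clear (1,2): R1 −= (3/7)R2 → (0, 1, 0, 6/25)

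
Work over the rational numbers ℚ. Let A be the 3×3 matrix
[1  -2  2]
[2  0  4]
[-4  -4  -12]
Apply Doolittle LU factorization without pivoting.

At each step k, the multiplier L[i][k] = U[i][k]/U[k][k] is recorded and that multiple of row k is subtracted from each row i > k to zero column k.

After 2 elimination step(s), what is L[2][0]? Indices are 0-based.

L[2][0] = -4

[col 0] pivot 1
  R1 -= 2*R0 → (0, 4, 0)  (L[1][0] := 2)
  R2 -= -4*R0 → (0, -12, -4)  (L[2][0] := -4)
[col 1] pivot 4
  R2 -= -3*R1 → (0, 0, -4)  (L[2][1] := -3)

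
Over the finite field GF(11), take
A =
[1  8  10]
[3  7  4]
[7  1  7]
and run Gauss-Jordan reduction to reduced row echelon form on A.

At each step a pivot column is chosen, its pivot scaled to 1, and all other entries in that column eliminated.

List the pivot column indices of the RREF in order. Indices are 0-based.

pivot columns: 0, 1, 2

step 1: normalize row 0 (÷1) = (1, 8, 10)
  row 1: subtract 3×row0 = (0, 5, 7)
  row 2: subtract 7×row0 = (0, 0, 3)
step 2: normalize row 1 (÷5) = (0, 1, 8)
  row 0: subtract 8×row1 = (1, 0, 1)
step 3: normalize row 2 (÷3) = (0, 0, 1)
  row 0: subtract 1×row2 = (1, 0, 0)
  row 1: subtract 8×row2 = (0, 1, 0)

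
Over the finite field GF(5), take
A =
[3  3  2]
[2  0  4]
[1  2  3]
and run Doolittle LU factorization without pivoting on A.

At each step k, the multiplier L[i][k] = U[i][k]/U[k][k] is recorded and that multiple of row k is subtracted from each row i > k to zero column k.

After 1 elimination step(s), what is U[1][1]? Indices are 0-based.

[col 0] pivot 3
  R1 -= 4*R0 → (0, 3, 1)  (L[1][0] := 4)
  R2 -= 2*R0 → (0, 1, 4)  (L[2][0] := 2)

U[1][1] = 3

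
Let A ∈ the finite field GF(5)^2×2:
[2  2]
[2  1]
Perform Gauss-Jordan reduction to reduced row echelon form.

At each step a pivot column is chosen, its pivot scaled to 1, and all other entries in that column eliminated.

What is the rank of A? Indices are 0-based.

step 1: normalize row 0 (÷2) = (1, 1)
  row 1: subtract 2×row0 = (0, 4)
step 2: normalize row 1 (÷4) = (0, 1)
  row 0: subtract 1×row1 = (1, 0)

rank = 2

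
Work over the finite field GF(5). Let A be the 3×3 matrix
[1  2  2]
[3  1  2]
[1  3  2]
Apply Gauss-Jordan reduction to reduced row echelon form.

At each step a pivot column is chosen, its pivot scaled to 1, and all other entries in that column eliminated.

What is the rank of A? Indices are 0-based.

pivot(0,0)=1: scale R0 → (1, 2, 2)
  clear (1,0): R1 −= (3)R0 → (0, 0, 1)
  clear (2,0): R2 −= (1)R0 → (0, 1, 0)
pivot(1,1): swap R1↔R2
pivot(1,1)=1: scale R1 → (0, 1, 0)
  clear (0,1): R0 −= (2)R1 → (1, 0, 2)
pivot(2,2)=1: scale R2 → (0, 0, 1)
  clear (0,2): R0 −= (2)R2 → (1, 0, 0)

rank = 3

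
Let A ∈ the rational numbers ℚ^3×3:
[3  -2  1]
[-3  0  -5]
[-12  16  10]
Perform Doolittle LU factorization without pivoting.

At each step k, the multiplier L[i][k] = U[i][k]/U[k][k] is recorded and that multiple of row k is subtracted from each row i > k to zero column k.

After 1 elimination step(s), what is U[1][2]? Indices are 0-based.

U[1][2] = -4

k=0: U[0][0]=3
  eliminate (1,0): mult=-1, new row 1: (0, -2, -4); set L[1][0]=-1
  eliminate (2,0): mult=-4, new row 2: (0, 8, 14); set L[2][0]=-4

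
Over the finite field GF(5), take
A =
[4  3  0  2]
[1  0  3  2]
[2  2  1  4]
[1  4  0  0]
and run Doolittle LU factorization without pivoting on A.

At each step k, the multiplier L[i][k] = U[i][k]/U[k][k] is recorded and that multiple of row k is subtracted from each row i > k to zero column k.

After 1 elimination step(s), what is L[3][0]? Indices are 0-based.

k=0: U[0][0]=4
  eliminate (1,0): mult=4, new row 1: (0, 3, 3, 4); set L[1][0]=4
  eliminate (2,0): mult=3, new row 2: (0, 3, 1, 3); set L[2][0]=3
  eliminate (3,0): mult=4, new row 3: (0, 2, 0, 2); set L[3][0]=4

L[3][0] = 4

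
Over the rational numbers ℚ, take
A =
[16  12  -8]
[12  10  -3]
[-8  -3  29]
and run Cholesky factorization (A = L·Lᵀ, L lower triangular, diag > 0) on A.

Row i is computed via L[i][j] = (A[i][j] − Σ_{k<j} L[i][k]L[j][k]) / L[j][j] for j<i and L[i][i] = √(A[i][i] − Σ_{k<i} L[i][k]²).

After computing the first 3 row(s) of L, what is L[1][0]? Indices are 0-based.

L[1][0] = 3

Step 1: L[0][0] = √(16) = 4.
  L[1][0] = (12) / L[0][0] = 3.
Step 2: L[1][1] = √(1) = 1.
  L[2][0] = (-8) / L[0][0] = -2.
  L[2][1] = (3) / L[1][1] = 3.
Step 3: L[2][2] = √(16) = 4.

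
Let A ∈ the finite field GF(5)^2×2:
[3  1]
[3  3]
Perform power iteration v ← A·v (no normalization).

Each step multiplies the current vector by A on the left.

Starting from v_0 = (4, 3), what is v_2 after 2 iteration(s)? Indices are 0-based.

v_2 = (1, 3)

v_0 = (4, 3).
v_1 = A·v_0 = (0, 1).
v_2 = A·v_1 = (1, 3).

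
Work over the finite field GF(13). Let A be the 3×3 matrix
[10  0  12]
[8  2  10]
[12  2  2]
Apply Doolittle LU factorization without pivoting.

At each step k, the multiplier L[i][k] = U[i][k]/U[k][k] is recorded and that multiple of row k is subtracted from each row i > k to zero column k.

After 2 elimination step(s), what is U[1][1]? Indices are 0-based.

[col 0] pivot 10
  R1 -= 6*R0 → (0, 2, 3)  (L[1][0] := 6)
  R2 -= 9*R0 → (0, 2, 11)  (L[2][0] := 9)
[col 1] pivot 2
  R2 -= 1*R1 → (0, 0, 8)  (L[2][1] := 1)

U[1][1] = 2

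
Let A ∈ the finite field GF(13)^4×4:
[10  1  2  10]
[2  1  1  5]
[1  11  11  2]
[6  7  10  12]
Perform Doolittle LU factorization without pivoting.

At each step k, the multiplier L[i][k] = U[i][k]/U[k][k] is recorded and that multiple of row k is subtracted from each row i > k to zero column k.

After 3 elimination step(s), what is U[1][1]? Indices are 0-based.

Step 1: pivot at (0,0) is 10.
  row1 ← row1 − (8)·row0  ⇒  L[1][0]=8, U row1=(0, 6, 11, 3)
  row2 ← row2 − (4)·row0  ⇒  L[2][0]=4, U row2=(0, 7, 3, 1)
  row3 ← row3 − (11)·row0  ⇒  L[3][0]=11, U row3=(0, 9, 1, 6)
Step 2: pivot at (1,1) is 6.
  row2 ← row2 − (12)·row1  ⇒  L[2][1]=12, U row2=(0, 0, 1, 4)
  row3 ← row3 − (8)·row1  ⇒  L[3][1]=8, U row3=(0, 0, 4, 8)
Step 3: pivot at (2,2) is 1.
  row3 ← row3 − (4)·row2  ⇒  L[3][2]=4, U row3=(0, 0, 0, 5)

U[1][1] = 6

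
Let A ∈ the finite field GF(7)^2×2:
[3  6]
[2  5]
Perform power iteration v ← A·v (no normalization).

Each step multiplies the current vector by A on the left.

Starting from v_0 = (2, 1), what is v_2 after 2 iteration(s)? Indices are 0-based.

v_0 = (2, 1).
v_1 = A·v_0 = (5, 2).
v_2 = A·v_1 = (6, 6).

v_2 = (6, 6)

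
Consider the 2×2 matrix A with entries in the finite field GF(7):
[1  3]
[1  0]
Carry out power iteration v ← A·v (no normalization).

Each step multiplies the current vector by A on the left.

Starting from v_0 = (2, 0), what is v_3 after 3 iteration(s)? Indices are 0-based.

v_0 = (2, 0).
v_1 = A·v_0 = (2, 2).
v_2 = A·v_1 = (1, 2).
v_3 = A·v_2 = (0, 1).

v_3 = (0, 1)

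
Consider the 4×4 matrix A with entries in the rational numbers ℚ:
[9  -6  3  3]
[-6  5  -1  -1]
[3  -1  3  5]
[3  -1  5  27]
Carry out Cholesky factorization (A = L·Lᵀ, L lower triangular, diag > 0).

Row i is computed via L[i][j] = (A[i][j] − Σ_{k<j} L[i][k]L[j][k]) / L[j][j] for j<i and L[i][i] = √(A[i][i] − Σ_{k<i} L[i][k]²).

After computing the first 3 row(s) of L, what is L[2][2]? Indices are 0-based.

Step 1: L[0][0] = √(9) = 3.
  L[1][0] = (-6) / L[0][0] = -2.
Step 2: L[1][1] = √(1) = 1.
  L[2][0] = (3) / L[0][0] = 1.
  L[2][1] = (1) / L[1][1] = 1.
Step 3: L[2][2] = √(1) = 1.

L[2][2] = 1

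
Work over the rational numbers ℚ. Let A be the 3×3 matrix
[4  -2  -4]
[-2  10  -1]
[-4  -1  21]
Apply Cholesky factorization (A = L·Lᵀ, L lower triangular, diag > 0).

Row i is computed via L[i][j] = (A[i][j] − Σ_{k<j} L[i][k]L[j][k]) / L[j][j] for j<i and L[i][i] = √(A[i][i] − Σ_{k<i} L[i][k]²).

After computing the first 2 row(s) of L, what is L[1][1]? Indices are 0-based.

L[1][1] = 3

Step 1: L[0][0] = √(4) = 2.
  L[1][0] = (-2) / L[0][0] = -1.
Step 2: L[1][1] = √(9) = 3.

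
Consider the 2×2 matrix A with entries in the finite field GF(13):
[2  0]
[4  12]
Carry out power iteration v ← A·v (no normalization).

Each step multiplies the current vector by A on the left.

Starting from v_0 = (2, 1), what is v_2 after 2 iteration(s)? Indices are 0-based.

v_2 = (8, 9)

v_0 = (2, 1).
v_1 = A·v_0 = (4, 7).
v_2 = A·v_1 = (8, 9).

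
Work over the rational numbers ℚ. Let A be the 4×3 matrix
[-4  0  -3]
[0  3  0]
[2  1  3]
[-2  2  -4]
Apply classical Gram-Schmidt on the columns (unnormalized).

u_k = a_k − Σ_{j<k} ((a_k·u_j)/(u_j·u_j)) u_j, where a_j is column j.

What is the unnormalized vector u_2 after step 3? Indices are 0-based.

u_2 = (105/83, 51/83, 89/83, -121/83)

Step 1: u_0 = a_0 = (-4, 0, 2, -2).
Step 2: u_1 = a_1 − (-1/12)·u_0 = (-1/3, 3, 7/6, 11/6).
Step 3: u_2 = a_2 − (13/12)·u_0 − (-17/83)·u_1 = (105/83, 51/83, 89/83, -121/83).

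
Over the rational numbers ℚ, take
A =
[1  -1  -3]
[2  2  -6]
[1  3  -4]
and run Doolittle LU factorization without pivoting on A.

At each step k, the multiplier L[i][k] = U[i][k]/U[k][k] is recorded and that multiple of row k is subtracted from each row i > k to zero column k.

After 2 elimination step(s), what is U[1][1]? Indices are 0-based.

U[1][1] = 4

k=0: U[0][0]=1
  eliminate (1,0): mult=2, new row 1: (0, 4, 0); set L[1][0]=2
  eliminate (2,0): mult=1, new row 2: (0, 4, -1); set L[2][0]=1
k=1: U[1][1]=4
  eliminate (2,1): mult=1, new row 2: (0, 0, -1); set L[2][1]=1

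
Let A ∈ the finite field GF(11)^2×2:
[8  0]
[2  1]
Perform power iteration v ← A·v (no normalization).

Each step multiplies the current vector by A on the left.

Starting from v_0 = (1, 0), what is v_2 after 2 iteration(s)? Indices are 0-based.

v_0 = (1, 0).
v_1 = A·v_0 = (8, 2).
v_2 = A·v_1 = (9, 7).

v_2 = (9, 7)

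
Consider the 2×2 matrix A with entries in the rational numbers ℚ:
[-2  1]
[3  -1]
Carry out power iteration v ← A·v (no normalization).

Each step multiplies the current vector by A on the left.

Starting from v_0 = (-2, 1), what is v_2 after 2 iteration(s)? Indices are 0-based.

v_0 = (-2, 1).
v_1 = A·v_0 = (5, -7).
v_2 = A·v_1 = (-17, 22).

v_2 = (-17, 22)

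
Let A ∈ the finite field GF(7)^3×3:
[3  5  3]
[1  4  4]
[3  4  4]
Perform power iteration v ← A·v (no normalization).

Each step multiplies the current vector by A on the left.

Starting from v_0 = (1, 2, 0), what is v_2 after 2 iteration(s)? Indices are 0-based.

v_2 = (5, 2, 0)

v_0 = (1, 2, 0).
v_1 = A·v_0 = (6, 2, 4).
v_2 = A·v_1 = (5, 2, 0).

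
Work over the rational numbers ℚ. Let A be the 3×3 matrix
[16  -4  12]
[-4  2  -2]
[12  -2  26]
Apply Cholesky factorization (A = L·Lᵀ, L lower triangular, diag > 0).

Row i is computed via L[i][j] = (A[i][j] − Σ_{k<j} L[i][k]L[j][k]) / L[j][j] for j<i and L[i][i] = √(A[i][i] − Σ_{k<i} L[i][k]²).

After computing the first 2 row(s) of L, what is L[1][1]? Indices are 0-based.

L[1][1] = 1

Step 1: L[0][0] = √(16) = 4.
  L[1][0] = (-4) / L[0][0] = -1.
Step 2: L[1][1] = √(1) = 1.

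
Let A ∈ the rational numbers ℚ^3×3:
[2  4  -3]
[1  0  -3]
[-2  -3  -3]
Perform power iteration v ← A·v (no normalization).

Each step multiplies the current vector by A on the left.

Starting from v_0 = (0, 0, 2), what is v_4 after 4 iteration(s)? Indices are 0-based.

v_0 = (0, 0, 2).
v_1 = A·v_0 = (-6, -6, -6).
v_2 = A·v_1 = (-18, 12, 48).
v_3 = A·v_2 = (-132, -162, -144).
v_4 = A·v_3 = (-480, 300, 1182).

v_4 = (-480, 300, 1182)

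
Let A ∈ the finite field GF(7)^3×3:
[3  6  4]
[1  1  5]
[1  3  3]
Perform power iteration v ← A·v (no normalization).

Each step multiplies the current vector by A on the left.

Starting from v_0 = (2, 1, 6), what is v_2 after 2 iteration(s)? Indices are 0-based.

v_2 = (6, 2, 1)

v_0 = (2, 1, 6).
v_1 = A·v_0 = (1, 5, 2).
v_2 = A·v_1 = (6, 2, 1).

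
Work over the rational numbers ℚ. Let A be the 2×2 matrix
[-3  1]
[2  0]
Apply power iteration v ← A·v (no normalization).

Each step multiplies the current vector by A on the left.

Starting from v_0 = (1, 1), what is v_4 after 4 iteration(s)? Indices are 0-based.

v_4 = (100, -56)

v_0 = (1, 1).
v_1 = A·v_0 = (-2, 2).
v_2 = A·v_1 = (8, -4).
v_3 = A·v_2 = (-28, 16).
v_4 = A·v_3 = (100, -56).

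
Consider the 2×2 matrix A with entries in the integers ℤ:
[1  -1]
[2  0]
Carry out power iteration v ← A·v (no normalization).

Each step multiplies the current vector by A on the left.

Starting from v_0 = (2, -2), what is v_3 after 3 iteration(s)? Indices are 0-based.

v_3 = (-8, 0)

v_0 = (2, -2).
v_1 = A·v_0 = (4, 4).
v_2 = A·v_1 = (0, 8).
v_3 = A·v_2 = (-8, 0).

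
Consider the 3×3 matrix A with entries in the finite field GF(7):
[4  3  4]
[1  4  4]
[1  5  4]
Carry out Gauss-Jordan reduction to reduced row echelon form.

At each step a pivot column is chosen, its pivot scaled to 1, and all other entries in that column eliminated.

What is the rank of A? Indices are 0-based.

step 1: normalize row 0 (÷4) = (1, 6, 1)
  row 1: subtract 1×row0 = (0, 5, 3)
  row 2: subtract 1×row0 = (0, 6, 3)
step 2: normalize row 1 (÷5) = (0, 1, 2)
  row 0: subtract 6×row1 = (1, 0, 3)
  row 2: subtract 6×row1 = (0, 0, 5)
step 3: normalize row 2 (÷5) = (0, 0, 1)
  row 0: subtract 3×row2 = (1, 0, 0)
  row 1: subtract 2×row2 = (0, 1, 0)

rank = 3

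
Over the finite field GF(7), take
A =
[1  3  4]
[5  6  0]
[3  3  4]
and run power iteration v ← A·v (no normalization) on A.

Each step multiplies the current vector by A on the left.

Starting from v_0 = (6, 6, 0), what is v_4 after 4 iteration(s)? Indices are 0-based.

v_4 = (3, 2, 3)

v_0 = (6, 6, 0).
v_1 = A·v_0 = (3, 3, 1).
v_2 = A·v_1 = (2, 5, 1).
v_3 = A·v_2 = (0, 5, 4).
v_4 = A·v_3 = (3, 2, 3).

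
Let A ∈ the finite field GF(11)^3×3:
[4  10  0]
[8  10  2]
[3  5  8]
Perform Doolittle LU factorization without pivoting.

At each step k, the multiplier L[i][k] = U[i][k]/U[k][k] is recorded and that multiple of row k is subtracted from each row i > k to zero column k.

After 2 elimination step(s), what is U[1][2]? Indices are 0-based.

U[1][2] = 2

[col 0] pivot 4
  R1 -= 2*R0 → (0, 1, 2)  (L[1][0] := 2)
  R2 -= 9*R0 → (0, 3, 8)  (L[2][0] := 9)
[col 1] pivot 1
  R2 -= 3*R1 → (0, 0, 2)  (L[2][1] := 3)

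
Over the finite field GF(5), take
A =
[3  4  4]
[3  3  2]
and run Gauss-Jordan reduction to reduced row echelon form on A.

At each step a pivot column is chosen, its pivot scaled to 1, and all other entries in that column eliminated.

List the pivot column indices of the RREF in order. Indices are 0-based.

pivot(0,0)=3: scale R0 → (1, 3, 3)
  clear (1,0): R1 −= (3)R0 → (0, 4, 3)
pivot(1,1)=4: scale R1 → (0, 1, 2)
  clear (0,1): R0 −= (3)R1 → (1, 0, 2)

pivot columns: 0, 1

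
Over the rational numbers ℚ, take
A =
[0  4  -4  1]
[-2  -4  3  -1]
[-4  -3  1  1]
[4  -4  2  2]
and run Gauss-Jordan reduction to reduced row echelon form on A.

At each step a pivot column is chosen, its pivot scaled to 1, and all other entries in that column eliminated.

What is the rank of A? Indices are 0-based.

rank = 4

[1] R0 <-> R1
[1] R0 /= -2  ⇒  (1, 2, -3/2, 1/2)
     R2 -= -4·R0  ⇒  (0, 5, -5, 3)
     R3 -= 4·R0  ⇒  (0, -12, 8, 0)
[2] R1 /= 4  ⇒  (0, 1, -1, 1/4)
     R0 -= 2·R1  ⇒  (1, 0, 1/2, 0)
     R2 -= 5·R1  ⇒  (0, 0, 0, 7/4)
     R3 -= -12·R1  ⇒  (0, 0, -4, 3)
[3] R2 <-> R3
[3] R2 /= -4  ⇒  (0, 0, 1, -3/4)
     R0 -= 1/2·R2  ⇒  (1, 0, 0, 3/8)
     R1 -= -1·R2  ⇒  (0, 1, 0, -1/2)
[4] R3 /= 7/4  ⇒  (0, 0, 0, 1)
     R0 -= 3/8·R3  ⇒  (1, 0, 0, 0)
     R1 -= -1/2·R3  ⇒  (0, 1, 0, 0)
     R2 -= -3/4·R3  ⇒  (0, 0, 1, 0)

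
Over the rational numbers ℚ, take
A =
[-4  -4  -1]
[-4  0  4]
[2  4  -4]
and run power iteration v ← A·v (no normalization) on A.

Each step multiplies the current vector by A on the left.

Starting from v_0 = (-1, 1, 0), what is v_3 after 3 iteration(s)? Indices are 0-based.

v_0 = (-1, 1, 0).
v_1 = A·v_0 = (0, 4, 2).
v_2 = A·v_1 = (-18, 8, 8).
v_3 = A·v_2 = (32, 104, -36).

v_3 = (32, 104, -36)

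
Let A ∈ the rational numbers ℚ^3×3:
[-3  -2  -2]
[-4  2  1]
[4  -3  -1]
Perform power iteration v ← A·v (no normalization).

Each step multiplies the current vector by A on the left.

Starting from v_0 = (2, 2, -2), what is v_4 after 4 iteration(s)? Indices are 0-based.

v_0 = (2, 2, -2).
v_1 = A·v_0 = (-6, -6, 4).
v_2 = A·v_1 = (22, 16, -10).
v_3 = A·v_2 = (-78, -66, 50).
v_4 = A·v_3 = (266, 230, -164).

v_4 = (266, 230, -164)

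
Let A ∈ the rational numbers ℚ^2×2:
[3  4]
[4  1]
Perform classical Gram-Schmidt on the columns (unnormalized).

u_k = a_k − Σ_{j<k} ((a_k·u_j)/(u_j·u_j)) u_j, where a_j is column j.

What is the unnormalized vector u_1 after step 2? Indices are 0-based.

u_1 = (52/25, -39/25)

Step 1: u_0 = a_0 = (3, 4).
Step 2: u_1 = a_1 − (16/25)·u_0 = (52/25, -39/25).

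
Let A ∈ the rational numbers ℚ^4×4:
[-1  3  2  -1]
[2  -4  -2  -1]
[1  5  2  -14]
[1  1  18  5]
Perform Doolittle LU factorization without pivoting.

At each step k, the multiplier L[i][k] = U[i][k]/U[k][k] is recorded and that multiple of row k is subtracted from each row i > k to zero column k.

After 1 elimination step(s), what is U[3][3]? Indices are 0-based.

Step 1: pivot at (0,0) is -1.
  row1 ← row1 − (-2)·row0  ⇒  L[1][0]=-2, U row1=(0, 2, 2, -3)
  row2 ← row2 − (-1)·row0  ⇒  L[2][0]=-1, U row2=(0, 8, 4, -15)
  row3 ← row3 − (-1)·row0  ⇒  L[3][0]=-1, U row3=(0, 4, 20, 4)

U[3][3] = 4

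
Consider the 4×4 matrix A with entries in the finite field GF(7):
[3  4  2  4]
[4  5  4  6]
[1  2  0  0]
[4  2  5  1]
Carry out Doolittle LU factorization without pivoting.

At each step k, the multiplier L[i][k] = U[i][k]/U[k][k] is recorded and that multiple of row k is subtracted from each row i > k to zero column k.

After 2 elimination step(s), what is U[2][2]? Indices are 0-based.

U[2][2] = 2

[col 0] pivot 3
  R1 -= 6*R0 → (0, 2, 6, 3)  (L[1][0] := 6)
  R2 -= 5*R0 → (0, 3, 4, 1)  (L[2][0] := 5)
  R3 -= 6*R0 → (0, 6, 0, 5)  (L[3][0] := 6)
[col 1] pivot 2
  R2 -= 5*R1 → (0, 0, 2, 0)  (L[2][1] := 5)
  R3 -= 3*R1 → (0, 0, 3, 3)  (L[3][1] := 3)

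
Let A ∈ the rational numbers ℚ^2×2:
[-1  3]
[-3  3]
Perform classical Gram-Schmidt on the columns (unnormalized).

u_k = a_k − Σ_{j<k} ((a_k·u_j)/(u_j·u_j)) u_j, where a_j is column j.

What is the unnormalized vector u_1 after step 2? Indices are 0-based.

Step 1: u_0 = a_0 = (-1, -3).
Step 2: u_1 = a_1 − (-6/5)·u_0 = (9/5, -3/5).

u_1 = (9/5, -3/5)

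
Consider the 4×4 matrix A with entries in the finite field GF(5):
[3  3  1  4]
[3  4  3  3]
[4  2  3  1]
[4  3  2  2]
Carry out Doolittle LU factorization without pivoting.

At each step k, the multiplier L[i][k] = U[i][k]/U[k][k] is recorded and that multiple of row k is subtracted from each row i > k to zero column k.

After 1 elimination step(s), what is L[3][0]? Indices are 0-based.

[col 0] pivot 3
  R1 -= 1*R0 → (0, 1, 2, 4)  (L[1][0] := 1)
  R2 -= 3*R0 → (0, 3, 0, 4)  (L[2][0] := 3)
  R3 -= 3*R0 → (0, 4, 4, 0)  (L[3][0] := 3)

L[3][0] = 3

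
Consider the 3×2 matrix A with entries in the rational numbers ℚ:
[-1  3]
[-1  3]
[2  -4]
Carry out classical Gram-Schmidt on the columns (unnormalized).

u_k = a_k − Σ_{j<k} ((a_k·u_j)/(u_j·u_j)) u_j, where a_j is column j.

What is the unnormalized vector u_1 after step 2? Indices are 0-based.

Step 1: u_0 = a_0 = (-1, -1, 2).
Step 2: u_1 = a_1 − (-7/3)·u_0 = (2/3, 2/3, 2/3).

u_1 = (2/3, 2/3, 2/3)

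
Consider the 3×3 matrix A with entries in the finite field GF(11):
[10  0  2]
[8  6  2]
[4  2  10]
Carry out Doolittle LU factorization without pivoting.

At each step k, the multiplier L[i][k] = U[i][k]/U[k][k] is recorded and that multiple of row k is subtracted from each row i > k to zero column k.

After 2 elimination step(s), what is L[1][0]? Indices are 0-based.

k=0: U[0][0]=10
  eliminate (1,0): mult=3, new row 1: (0, 6, 7); set L[1][0]=3
  eliminate (2,0): mult=7, new row 2: (0, 2, 7); set L[2][0]=7
k=1: U[1][1]=6
  eliminate (2,1): mult=4, new row 2: (0, 0, 1); set L[2][1]=4

L[1][0] = 3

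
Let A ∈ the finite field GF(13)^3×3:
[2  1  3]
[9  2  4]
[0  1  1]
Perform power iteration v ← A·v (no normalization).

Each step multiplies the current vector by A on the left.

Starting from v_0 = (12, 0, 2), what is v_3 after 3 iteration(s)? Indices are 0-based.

v_0 = (12, 0, 2).
v_1 = A·v_0 = (4, 12, 2).
v_2 = A·v_1 = (0, 3, 1).
v_3 = A·v_2 = (6, 10, 4).

v_3 = (6, 10, 4)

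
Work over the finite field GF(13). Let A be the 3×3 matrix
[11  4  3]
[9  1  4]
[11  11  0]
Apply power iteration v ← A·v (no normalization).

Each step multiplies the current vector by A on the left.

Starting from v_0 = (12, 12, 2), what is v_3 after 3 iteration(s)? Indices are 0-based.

v_0 = (12, 12, 2).
v_1 = A·v_0 = (4, 11, 4).
v_2 = A·v_1 = (9, 11, 9).
v_3 = A·v_2 = (1, 11, 12).

v_3 = (1, 11, 12)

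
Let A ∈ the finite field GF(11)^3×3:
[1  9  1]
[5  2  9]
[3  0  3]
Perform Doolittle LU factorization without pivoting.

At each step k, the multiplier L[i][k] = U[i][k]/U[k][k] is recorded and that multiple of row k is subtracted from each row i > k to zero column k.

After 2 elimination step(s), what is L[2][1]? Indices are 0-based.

k=0: U[0][0]=1
  eliminate (1,0): mult=5, new row 1: (0, 1, 4); set L[1][0]=5
  eliminate (2,0): mult=3, new row 2: (0, 6, 0); set L[2][0]=3
k=1: U[1][1]=1
  eliminate (2,1): mult=6, new row 2: (0, 0, 9); set L[2][1]=6

L[2][1] = 6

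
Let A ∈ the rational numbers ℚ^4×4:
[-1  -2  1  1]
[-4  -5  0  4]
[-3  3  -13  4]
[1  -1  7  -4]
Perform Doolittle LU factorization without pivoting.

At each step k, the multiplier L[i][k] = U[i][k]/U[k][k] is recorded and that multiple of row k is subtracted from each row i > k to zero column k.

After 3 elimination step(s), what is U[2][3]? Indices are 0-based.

k=0: U[0][0]=-1
  eliminate (1,0): mult=4, new row 1: (0, 3, -4, 0); set L[1][0]=4
  eliminate (2,0): mult=3, new row 2: (0, 9, -16, 1); set L[2][0]=3
  eliminate (3,0): mult=-1, new row 3: (0, -3, 8, -3); set L[3][0]=-1
k=1: U[1][1]=3
  eliminate (2,1): mult=3, new row 2: (0, 0, -4, 1); set L[2][1]=3
  eliminate (3,1): mult=-1, new row 3: (0, 0, 4, -3); set L[3][1]=-1
k=2: U[2][2]=-4
  eliminate (3,2): mult=-1, new row 3: (0, 0, 0, -2); set L[3][2]=-1

U[2][3] = 1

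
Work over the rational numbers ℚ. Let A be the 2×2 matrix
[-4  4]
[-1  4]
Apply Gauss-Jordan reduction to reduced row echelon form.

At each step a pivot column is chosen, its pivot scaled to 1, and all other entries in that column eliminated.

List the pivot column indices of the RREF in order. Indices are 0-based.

pivot(0,0)=-4: scale R0 → (1, -1)
  clear (1,0): R1 −= (-1)R0 → (0, 3)
pivot(1,1)=3: scale R1 → (0, 1)
  clear (0,1): R0 −= (-1)R1 → (1, 0)

pivot columns: 0, 1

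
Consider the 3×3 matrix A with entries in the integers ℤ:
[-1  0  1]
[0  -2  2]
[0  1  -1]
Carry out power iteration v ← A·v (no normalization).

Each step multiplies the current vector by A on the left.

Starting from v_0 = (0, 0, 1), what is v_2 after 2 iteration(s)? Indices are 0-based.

v_2 = (-2, -6, 3)

v_0 = (0, 0, 1).
v_1 = A·v_0 = (1, 2, -1).
v_2 = A·v_1 = (-2, -6, 3).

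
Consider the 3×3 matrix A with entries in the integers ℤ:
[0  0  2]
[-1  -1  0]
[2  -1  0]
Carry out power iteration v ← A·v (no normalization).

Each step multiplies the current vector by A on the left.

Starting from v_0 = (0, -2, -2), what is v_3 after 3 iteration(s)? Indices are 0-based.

v_3 = (-20, -6, 6)

v_0 = (0, -2, -2).
v_1 = A·v_0 = (-4, 2, 2).
v_2 = A·v_1 = (4, 2, -10).
v_3 = A·v_2 = (-20, -6, 6).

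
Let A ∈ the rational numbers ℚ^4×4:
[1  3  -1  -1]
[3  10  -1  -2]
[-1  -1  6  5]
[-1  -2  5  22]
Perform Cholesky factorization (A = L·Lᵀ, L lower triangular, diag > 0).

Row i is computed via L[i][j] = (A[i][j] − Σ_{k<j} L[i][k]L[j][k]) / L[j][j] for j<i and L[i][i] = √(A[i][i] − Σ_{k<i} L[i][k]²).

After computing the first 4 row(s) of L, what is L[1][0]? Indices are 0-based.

Step 1: L[0][0] = √(1) = 1.
  L[1][0] = (3) / L[0][0] = 3.
Step 2: L[1][1] = √(1) = 1.
  L[2][0] = (-1) / L[0][0] = -1.
  L[2][1] = (2) / L[1][1] = 2.
Step 3: L[2][2] = √(1) = 1.
  L[3][0] = (-1) / L[0][0] = -1.
  L[3][1] = (1) / L[1][1] = 1.
  L[3][2] = (2) / L[2][2] = 2.
Step 4: L[3][3] = √(16) = 4.

L[1][0] = 3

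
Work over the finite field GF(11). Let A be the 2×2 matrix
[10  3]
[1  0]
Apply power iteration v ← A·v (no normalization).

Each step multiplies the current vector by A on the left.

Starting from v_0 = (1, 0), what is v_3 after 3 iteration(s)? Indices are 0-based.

v_0 = (1, 0).
v_1 = A·v_0 = (10, 1).
v_2 = A·v_1 = (4, 10).
v_3 = A·v_2 = (4, 4).

v_3 = (4, 4)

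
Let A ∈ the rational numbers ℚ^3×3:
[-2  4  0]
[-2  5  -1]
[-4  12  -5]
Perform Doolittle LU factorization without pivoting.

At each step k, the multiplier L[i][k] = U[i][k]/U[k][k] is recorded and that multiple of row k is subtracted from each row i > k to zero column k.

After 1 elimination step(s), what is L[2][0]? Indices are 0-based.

L[2][0] = 2

k=0: U[0][0]=-2
  eliminate (1,0): mult=1, new row 1: (0, 1, -1); set L[1][0]=1
  eliminate (2,0): mult=2, new row 2: (0, 4, -5); set L[2][0]=2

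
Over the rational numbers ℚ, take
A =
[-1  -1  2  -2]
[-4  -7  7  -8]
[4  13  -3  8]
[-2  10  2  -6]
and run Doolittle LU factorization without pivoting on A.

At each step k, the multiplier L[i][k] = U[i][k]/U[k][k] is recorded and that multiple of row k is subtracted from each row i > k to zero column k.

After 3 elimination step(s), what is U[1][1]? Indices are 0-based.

U[1][1] = -3

Step 1: pivot at (0,0) is -1.
  row1 ← row1 − (4)·row0  ⇒  L[1][0]=4, U row1=(0, -3, -1, 0)
  row2 ← row2 − (-4)·row0  ⇒  L[2][0]=-4, U row2=(0, 9, 5, 0)
  row3 ← row3 − (2)·row0  ⇒  L[3][0]=2, U row3=(0, 12, -2, -2)
Step 2: pivot at (1,1) is -3.
  row2 ← row2 − (-3)·row1  ⇒  L[2][1]=-3, U row2=(0, 0, 2, 0)
  row3 ← row3 − (-4)·row1  ⇒  L[3][1]=-4, U row3=(0, 0, -6, -2)
Step 3: pivot at (2,2) is 2.
  row3 ← row3 − (-3)·row2  ⇒  L[3][2]=-3, U row3=(0, 0, 0, -2)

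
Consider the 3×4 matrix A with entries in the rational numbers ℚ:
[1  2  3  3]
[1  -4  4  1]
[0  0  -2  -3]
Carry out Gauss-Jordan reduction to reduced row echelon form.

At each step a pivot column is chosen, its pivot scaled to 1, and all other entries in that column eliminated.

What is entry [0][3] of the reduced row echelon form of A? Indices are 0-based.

pivot(0,0)=1: scale R0 → (1, 2, 3, 3)
  clear (1,0): R1 −= (1)R0 → (0, -6, 1, -2)
pivot(1,1)=-6: scale R1 → (0, 1, -1/6, 1/3)
  clear (0,1): R0 −= (2)R1 → (1, 0, 10/3, 7/3)
pivot(2,2)=-2: scale R2 → (0, 0, 1, 3/2)
  clear (0,2): R0 −= (10/3)R2 → (1, 0, 0, -8/3)
  clear (1,2): R1 −= (-1/6)R2 → (0, 1, 0, 7/12)

M[0][3] = -8/3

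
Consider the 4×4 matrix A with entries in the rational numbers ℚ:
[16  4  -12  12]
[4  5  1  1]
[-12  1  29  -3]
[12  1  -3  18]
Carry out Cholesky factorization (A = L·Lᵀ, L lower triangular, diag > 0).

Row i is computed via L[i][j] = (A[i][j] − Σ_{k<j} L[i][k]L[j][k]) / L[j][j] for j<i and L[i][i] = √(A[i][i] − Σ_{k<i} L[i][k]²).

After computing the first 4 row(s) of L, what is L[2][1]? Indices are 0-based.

L[2][1] = 2

Step 1: L[0][0] = √(16) = 4.
  L[1][0] = (4) / L[0][0] = 1.
Step 2: L[1][1] = √(4) = 2.
  L[2][0] = (-12) / L[0][0] = -3.
  L[2][1] = (4) / L[1][1] = 2.
Step 3: L[2][2] = √(16) = 4.
  L[3][0] = (12) / L[0][0] = 3.
  L[3][1] = (-2) / L[1][1] = -1.
  L[3][2] = (8) / L[2][2] = 2.
Step 4: L[3][3] = √(4) = 2.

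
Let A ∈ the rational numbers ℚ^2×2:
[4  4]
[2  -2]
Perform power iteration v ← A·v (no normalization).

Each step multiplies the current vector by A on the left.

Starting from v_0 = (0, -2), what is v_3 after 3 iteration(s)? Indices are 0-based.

v_3 = (-160, 16)

v_0 = (0, -2).
v_1 = A·v_0 = (-8, 4).
v_2 = A·v_1 = (-16, -24).
v_3 = A·v_2 = (-160, 16).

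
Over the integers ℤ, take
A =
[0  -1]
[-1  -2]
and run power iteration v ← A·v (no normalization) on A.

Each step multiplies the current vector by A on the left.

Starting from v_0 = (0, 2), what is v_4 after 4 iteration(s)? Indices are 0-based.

v_4 = (24, 58)

v_0 = (0, 2).
v_1 = A·v_0 = (-2, -4).
v_2 = A·v_1 = (4, 10).
v_3 = A·v_2 = (-10, -24).
v_4 = A·v_3 = (24, 58).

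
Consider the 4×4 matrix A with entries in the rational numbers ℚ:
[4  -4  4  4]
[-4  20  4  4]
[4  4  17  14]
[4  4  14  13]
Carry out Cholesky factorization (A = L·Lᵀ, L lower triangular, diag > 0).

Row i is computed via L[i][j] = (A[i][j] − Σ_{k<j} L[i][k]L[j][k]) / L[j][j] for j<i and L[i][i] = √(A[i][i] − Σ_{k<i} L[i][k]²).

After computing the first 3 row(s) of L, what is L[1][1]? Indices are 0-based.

Step 1: L[0][0] = √(4) = 2.
  L[1][0] = (-4) / L[0][0] = -2.
Step 2: L[1][1] = √(16) = 4.
  L[2][0] = (4) / L[0][0] = 2.
  L[2][1] = (8) / L[1][1] = 2.
Step 3: L[2][2] = √(9) = 3.

L[1][1] = 4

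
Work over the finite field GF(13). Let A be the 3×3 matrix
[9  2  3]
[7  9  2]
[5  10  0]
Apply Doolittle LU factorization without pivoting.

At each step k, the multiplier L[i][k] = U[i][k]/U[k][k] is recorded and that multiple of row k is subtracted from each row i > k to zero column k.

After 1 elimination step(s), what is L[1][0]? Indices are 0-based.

[col 0] pivot 9
  R1 -= 8*R0 → (0, 6, 4)  (L[1][0] := 8)
  R2 -= 2*R0 → (0, 6, 7)  (L[2][0] := 2)

L[1][0] = 8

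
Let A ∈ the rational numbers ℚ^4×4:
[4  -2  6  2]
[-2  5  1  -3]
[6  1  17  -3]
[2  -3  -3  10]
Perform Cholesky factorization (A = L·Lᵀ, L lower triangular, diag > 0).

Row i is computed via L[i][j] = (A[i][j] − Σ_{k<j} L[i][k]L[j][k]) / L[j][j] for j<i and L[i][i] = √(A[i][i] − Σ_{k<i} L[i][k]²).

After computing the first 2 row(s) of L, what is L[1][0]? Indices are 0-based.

Step 1: L[0][0] = √(4) = 2.
  L[1][0] = (-2) / L[0][0] = -1.
Step 2: L[1][1] = √(4) = 2.

L[1][0] = -1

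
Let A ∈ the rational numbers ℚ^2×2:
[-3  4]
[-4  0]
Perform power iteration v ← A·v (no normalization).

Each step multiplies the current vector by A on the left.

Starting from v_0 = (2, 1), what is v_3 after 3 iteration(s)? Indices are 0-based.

v_0 = (2, 1).
v_1 = A·v_0 = (-2, -8).
v_2 = A·v_1 = (-26, 8).
v_3 = A·v_2 = (110, 104).

v_3 = (110, 104)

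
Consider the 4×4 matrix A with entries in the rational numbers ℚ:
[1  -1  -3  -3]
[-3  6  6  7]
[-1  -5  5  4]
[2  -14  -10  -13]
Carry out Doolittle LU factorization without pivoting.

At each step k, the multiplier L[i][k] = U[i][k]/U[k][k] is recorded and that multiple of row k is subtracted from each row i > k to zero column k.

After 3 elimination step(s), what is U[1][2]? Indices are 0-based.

U[1][2] = -3

[col 0] pivot 1
  R1 -= -3*R0 → (0, 3, -3, -2)  (L[1][0] := -3)
  R2 -= -1*R0 → (0, -6, 2, 1)  (L[2][0] := -1)
  R3 -= 2*R0 → (0, -12, -4, -7)  (L[3][0] := 2)
[col 1] pivot 3
  R2 -= -2*R1 → (0, 0, -4, -3)  (L[2][1] := -2)
  R3 -= -4*R1 → (0, 0, -16, -15)  (L[3][1] := -4)
[col 2] pivot -4
  R3 -= 4*R2 → (0, 0, 0, -3)  (L[3][2] := 4)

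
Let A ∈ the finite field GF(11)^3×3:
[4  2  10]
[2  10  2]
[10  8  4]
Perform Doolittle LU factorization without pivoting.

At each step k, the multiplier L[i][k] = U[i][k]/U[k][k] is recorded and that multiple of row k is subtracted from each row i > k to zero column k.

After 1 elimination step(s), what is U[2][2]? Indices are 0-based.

[col 0] pivot 4
  R1 -= 6*R0 → (0, 9, 8)  (L[1][0] := 6)
  R2 -= 8*R0 → (0, 3, 1)  (L[2][0] := 8)

U[2][2] = 1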